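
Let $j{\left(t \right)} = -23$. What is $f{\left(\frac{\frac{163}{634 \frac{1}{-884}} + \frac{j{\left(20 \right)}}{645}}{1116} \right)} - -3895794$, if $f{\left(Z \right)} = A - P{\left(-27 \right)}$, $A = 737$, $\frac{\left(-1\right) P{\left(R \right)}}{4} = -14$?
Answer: $3896475$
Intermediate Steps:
$P{\left(R \right)} = 56$ ($P{\left(R \right)} = \left(-4\right) \left(-14\right) = 56$)
$f{\left(Z \right)} = 681$ ($f{\left(Z \right)} = 737 - 56 = 681$)
$f{\left(\frac{\frac{163}{634 \frac{1}{-884}} + \frac{j{\left(20 \right)}}{645}}{1116} \right)} - -3895794 = 681 - -3895794 = 681 + 3895794 = 3896475$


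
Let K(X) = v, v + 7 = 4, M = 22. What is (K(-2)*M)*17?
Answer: -1122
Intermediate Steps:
v = -3 (v = -7 + 4 = -3)
K(X) = -3
(K(-2)*M)*17 = -3*22*17 = -66*17 = -1122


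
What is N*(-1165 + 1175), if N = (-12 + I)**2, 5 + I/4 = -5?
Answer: 27040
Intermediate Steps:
I = -40 (I = -20 + 4*(-5) = -20 - 20 = -40)
N = 2704 (N = (-12 - 40)**2 = (-52)**2 = 2704)
N*(-1165 + 1175) = 2704*(-1165 + 1175) = 2704*10 = 27040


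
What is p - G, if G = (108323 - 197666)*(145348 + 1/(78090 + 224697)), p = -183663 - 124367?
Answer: 436871793320689/33643 ≈ 1.2986e+10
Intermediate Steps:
p = -308030
G = -436882156373979/33643 (G = -89343*(145348 + 1/302787) = -89343*44009484877/302787 = -436882156373979/33643 ≈ -1.2986e+10)
p - G = -308030 - 1*(-436882156373979/33643) = -308030 + 436882156373979/33643 = 436871793320689/33643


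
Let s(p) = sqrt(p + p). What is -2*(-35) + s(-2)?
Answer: 70 + 2*I ≈ 70.0 + 2.0*I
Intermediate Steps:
s(p) = sqrt(2)*sqrt(p) (s(p) = sqrt(2*p) = sqrt(2)*sqrt(p))
-2*(-35) + s(-2) = -2*(-35) + sqrt(2)*sqrt(-2) = 70 + sqrt(2)*(I*sqrt(2)) = 70 + 2*I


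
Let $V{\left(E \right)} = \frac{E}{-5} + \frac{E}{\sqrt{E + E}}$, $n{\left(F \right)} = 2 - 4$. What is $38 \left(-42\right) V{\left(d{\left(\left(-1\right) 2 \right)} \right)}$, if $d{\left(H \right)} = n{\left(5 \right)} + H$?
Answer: $- \frac{6384}{5} - 1596 i \sqrt{2} \approx -1276.8 - 2257.1 i$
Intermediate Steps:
$n{\left(F \right)} = -2$ ($n{\left(F \right)} = 2 - 4 = -2$)
$d{\left(H \right)} = -2 + H$
$V{\left(E \right)} = - \frac{E}{5} + \frac{\sqrt{2} \sqrt{E}}{2}$ ($V{\left(E \right)} = E \left(- \frac{1}{5}\right) + \frac{E}{\sqrt{2 E}} = - \frac{E}{5} + \frac{E}{\sqrt{2} \sqrt{E}} = - \frac{E}{5} + E \frac{\sqrt{2}}{2 \sqrt{E}} = - \frac{E}{5} + \frac{\sqrt{2} \sqrt{E}}{2}$)
$38 \left(-42\right) V{\left(d{\left(\left(-1\right) 2 \right)} \right)} = 38 \left(-42\right) \left(- \frac{-2 - 2}{5} + \frac{\sqrt{2} \sqrt{-2 - 2}}{2}\right) = - 1596 \left(- \frac{-2 - 2}{5} + \frac{\sqrt{2} \sqrt{-2 - 2}}{2}\right) = - 1596 \left(\left(- \frac{1}{5}\right) \left(-4\right) + \frac{\sqrt{2} \sqrt{-4}}{2}\right) = - 1596 \left(\frac{4}{5} + \frac{\sqrt{2} \cdot 2 i}{2}\right) = - 1596 \left(\frac{4}{5} + i \sqrt{2}\right) = - \frac{6384}{5} - 1596 i \sqrt{2}$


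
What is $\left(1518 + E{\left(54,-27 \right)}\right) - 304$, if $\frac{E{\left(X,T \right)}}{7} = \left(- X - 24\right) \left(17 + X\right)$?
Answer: $-37552$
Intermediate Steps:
$E{\left(X,T \right)} = 7 \left(-24 - X\right) \left(17 + X\right)$ ($E{\left(X,T \right)} = 7 \left(- X - 24\right) \left(17 + X\right) = 7 \left(-24 - X\right) \left(17 + X\right)$)
$\left(1518 + E{\left(54,-27 \right)}\right) - 304 = \left(1518 - \left(18354 + 20412\right)\right) - 304 = \left(1518 - 38766\right) - 304 = -37248 - 304 = -37552$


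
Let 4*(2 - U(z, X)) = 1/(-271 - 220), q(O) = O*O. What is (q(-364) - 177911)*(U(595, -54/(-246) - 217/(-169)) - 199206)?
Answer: 17768012686825/1964 ≈ 9.0469e+9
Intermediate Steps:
q(O) = O²
U(z, X) = 3929/1964 (U(z, X) = 2 - 1/(4*(-271 - 220)) = 2 - ¼/(-491) = 2 - ¼*(-1/491) = 2 + 1/1964 = 3929/1964)
(q(-364) - 177911)*(U(595, -54/(-246) - 217/(-169)) - 199206) = ((-364)² - 177911)*(3929/1964 - 199206) = (132496 - 177911)*(-391236655/1964) = -45415*(-391236655/1964) = 17768012686825/1964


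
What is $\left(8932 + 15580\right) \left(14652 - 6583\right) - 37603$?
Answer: $197749725$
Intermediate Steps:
$\left(8932 + 15580\right) \left(14652 - 6583\right) - 37603 = 24512 \cdot 8069 - 37603 = 197787328 - 37603 = 197749725$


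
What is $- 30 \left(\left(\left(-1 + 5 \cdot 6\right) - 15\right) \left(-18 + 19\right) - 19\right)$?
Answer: $150$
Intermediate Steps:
$- 30 \left(\left(\left(-1 + 5 \cdot 6\right) - 15\right) \left(-18 + 19\right) - 19\right) = - 30 \left(\left(\left(-1 + 30\right) - 15\right) 1 - 19\right) = - 30 \left(\left(29 - 15\right) 1 - 19\right) = - 30 \left(14 \cdot 1 - 19\right) = - 30 \left(14 - 19\right) = \left(-30\right) \left(-5\right) = 150$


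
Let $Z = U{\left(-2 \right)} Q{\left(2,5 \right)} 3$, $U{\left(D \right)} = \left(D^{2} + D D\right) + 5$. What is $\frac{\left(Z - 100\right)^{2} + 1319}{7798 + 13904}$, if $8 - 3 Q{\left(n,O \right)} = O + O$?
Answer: $\frac{17195}{21702} \approx 0.79232$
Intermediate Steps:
$U{\left(D \right)} = 5 + 2 D^{2}$ ($U{\left(D \right)} = \left(D^{2} + D^{2}\right) + 5 = 2 D^{2} + 5 = 5 + 2 D^{2}$)
$Q{\left(n,O \right)} = \frac{8}{3} - \frac{2 O}{3}$ ($Q{\left(n,O \right)} = \frac{8}{3} - \frac{O + O}{3} = \frac{8}{3} - \frac{2 O}{3}$)
$Z = -26$ ($Z = \left(5 + 2 \left(-2\right)^{2}\right) \left(\frac{8}{3} - \frac{10}{3}\right) 3 = \left(5 + 2 \cdot 4\right) \left(\frac{8}{3} - \frac{10}{3}\right) 3 = \left(5 + 8\right) \left(- \frac{2}{3}\right) 3 = 13 \left(- \frac{2}{3}\right) 3 = \left(- \frac{26}{3}\right) 3 = -26$)
$\frac{\left(Z - 100\right)^{2} + 1319}{7798 + 13904} = \frac{\left(-26 - 100\right)^{2} + 1319}{7798 + 13904} = \frac{\left(-126\right)^{2} + 1319}{21702} = \left(15876 + 1319\right) \frac{1}{21702} = 17195 \cdot \frac{1}{21702} = \frac{17195}{21702}$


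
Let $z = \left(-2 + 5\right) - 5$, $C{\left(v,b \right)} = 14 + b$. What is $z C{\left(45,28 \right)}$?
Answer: $-84$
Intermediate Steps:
$z = -2$ ($z = 3 - 5 = -2$)
$z C{\left(45,28 \right)} = - 2 \left(14 + 28\right) = \left(-2\right) 42 = -84$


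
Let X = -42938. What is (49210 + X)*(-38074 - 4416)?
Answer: -266497280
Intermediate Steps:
(49210 + X)*(-38074 - 4416) = (49210 - 42938)*(-38074 - 4416) = 6272*(-42490) = -266497280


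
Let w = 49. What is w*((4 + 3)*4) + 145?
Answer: 1517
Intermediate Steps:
w*((4 + 3)*4) + 145 = 49*((4 + 3)*4) + 145 = 49*(7*4) + 145 = 49*28 + 145 = 1372 + 145 = 1517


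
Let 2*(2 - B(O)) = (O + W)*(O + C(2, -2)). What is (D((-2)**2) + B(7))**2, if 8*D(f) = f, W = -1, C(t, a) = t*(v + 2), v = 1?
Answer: 5329/4 ≈ 1332.3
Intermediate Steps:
C(t, a) = 3*t (C(t, a) = t*(1 + 2) = t*3 = 3*t)
D(f) = f/8
B(O) = 2 - (-1 + O)*(6 + O)/2 (B(O) = 2 - (O - 1)*(O + 3*2)/2 = 2 - (-1 + O)*(O + 6)/2 = 2 - (-1 + O)*(6 + O)/2)
(D((-2)**2) + B(7))**2 = ((1/8)*(-2)**2 + (5 - 5/2*7 - 1/2*7**2))**2 = ((1/8)*4 + (5 - 35/2 - 1/2*49))**2 = (1/2 + (5 - 35/2 - 49/2))**2 = (1/2 - 37)**2 = (-73/2)**2 = 5329/4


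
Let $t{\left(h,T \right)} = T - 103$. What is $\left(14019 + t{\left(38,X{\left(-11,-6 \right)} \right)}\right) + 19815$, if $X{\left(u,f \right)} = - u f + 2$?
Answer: $33667$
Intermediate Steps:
$X{\left(u,f \right)} = 2 - f u$ ($X{\left(u,f \right)} = - f u + 2 = 2 - f u$)
$t{\left(h,T \right)} = -103 + T$
$\left(14019 + t{\left(38,X{\left(-11,-6 \right)} \right)}\right) + 19815 = \left(14019 - \left(101 + 66\right)\right) + 19815 = \left(14019 + \left(-103 + \left(2 - 66\right)\right)\right) + 19815 = \left(14019 - 167\right) + 19815 = 13852 + 19815 = 33667$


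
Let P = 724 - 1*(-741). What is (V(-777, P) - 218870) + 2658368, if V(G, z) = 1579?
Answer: 2441077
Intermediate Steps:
P = 1465 (P = 724 + 741 = 1465)
(V(-777, P) - 218870) + 2658368 = (1579 - 218870) + 2658368 = -217291 + 2658368 = 2441077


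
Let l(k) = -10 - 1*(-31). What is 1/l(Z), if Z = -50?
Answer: 1/21 ≈ 0.047619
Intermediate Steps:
l(k) = 21 (l(k) = -10 + 31 = 21)
1/l(Z) = 1/21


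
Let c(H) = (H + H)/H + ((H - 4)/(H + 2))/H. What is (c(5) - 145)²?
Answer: 25040016/1225 ≈ 20441.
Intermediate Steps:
c(H) = 2 + (-4 + H)/(H*(2 + H)) (c(H) = (2*H)/H + ((-4 + H)/(2 + H))/H = 2 + ((-4 + H)/(2 + H))/H = 2 + (-4 + H)/(H*(2 + H)))
(c(5) - 145)² = ((-4 + 2*5² + 5*5)/(5*(2 + 5)) - 145)² = ((⅕)*(-4 + 2*25 + 25)/7 - 145)² = ((⅕)*(⅐)*(-4 + 50 + 25) - 145)² = ((⅕)*(⅐)*71 - 145)² = (71/35 - 145)² = (-5004/35)² = 25040016/1225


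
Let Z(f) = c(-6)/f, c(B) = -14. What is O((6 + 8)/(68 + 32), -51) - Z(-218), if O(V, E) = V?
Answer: 413/5450 ≈ 0.075780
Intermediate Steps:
Z(f) = -14/f
O((6 + 8)/(68 + 32), -51) - Z(-218) = (6 + 8)/(68 + 32) - (-14)/(-218) = 14/100 - (-14)*(-1)/218 = 14*(1/100) - 1*7/109 = 7/50 - 7/109 = 413/5450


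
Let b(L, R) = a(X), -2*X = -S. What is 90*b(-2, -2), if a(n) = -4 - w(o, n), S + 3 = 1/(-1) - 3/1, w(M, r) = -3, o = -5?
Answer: -90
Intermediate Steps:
S = -7 (S = -3 + (1/(-1) - 3/1) = -3 + (1*(-1) - 3*1) = -3 + (-1 - 3) = -3 - 4 = -7)
X = -7/2 (X = -(-1)*(-7)/2 = -½*7 = -7/2 ≈ -3.5000)
a(n) = -1 (a(n) = -4 - 1*(-3) = -4 + 3 = -1)
b(L, R) = -1
90*b(-2, -2) = 90*(-1) = -90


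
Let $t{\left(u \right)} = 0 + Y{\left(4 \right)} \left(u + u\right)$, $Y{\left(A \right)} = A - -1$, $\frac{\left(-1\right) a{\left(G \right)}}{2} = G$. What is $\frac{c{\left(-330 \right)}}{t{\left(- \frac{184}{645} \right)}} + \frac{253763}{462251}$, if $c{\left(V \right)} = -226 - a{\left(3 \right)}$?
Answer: $\frac{3303017041}{42527092} \approx 77.669$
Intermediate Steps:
$a{\left(G \right)} = - 2 G$
$Y{\left(A \right)} = 1 + A$ ($Y{\left(A \right)} = A + 1 = 1 + A$)
$c{\left(V \right)} = -220$ ($c{\left(V \right)} = -226 - \left(-2\right) 3 = -226 - -6 = -226 + 6 = -220$)
$t{\left(u \right)} = 10 u$ ($t{\left(u \right)} = 0 + \left(1 + 4\right) \left(u + u\right) = 0 + 5 \cdot 2 u = 0 + 10 u = 10 u$)
$\frac{c{\left(-330 \right)}}{t{\left(- \frac{184}{645} \right)}} + \frac{253763}{462251} = - \frac{220}{10 \left(- \frac{184}{645}\right)} + \frac{253763}{462251} = - \frac{220}{- \frac{368}{129}} + \frac{253763}{462251} = \left(-220\right) \left(- \frac{129}{368}\right) + \frac{253763}{462251} = \frac{7095}{92} + \frac{253763}{462251} = \frac{3303017041}{42527092}$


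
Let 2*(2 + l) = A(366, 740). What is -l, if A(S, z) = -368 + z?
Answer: -184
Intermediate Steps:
l = 184 (l = -2 + (-368 + 740)/2 = -2 + (1/2)*372 = -2 + 186 = 184)
-l = -1*184 = -184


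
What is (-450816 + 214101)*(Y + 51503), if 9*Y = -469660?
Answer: 483924365/3 ≈ 1.6131e+8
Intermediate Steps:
Y = -469660/9 (Y = (⅑)*(-469660) = -469660/9 ≈ -52184.)
(-450816 + 214101)*(Y + 51503) = (-450816 + 214101)*(-469660/9 + 51503) = -236715*(-6133/9) = 483924365/3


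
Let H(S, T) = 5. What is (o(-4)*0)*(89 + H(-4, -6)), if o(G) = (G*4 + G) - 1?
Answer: 0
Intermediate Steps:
o(G) = -1 + 5*G (o(G) = (4*G + G) - 1 = 5*G - 1 = -1 + 5*G)
(o(-4)*0)*(89 + H(-4, -6)) = ((-1 + 5*(-4))*0)*(89 + 5) = ((-1 - 20)*0)*94 = -21*0*94 = 0*94 = 0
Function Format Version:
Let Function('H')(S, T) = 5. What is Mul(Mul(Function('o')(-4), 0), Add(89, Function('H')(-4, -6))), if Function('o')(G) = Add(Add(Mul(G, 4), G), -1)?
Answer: 0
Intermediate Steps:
Function('o')(G) = Add(-1, Mul(5, G)) (Function('o')(G) = Add(Add(Mul(4, G), G), -1) = Add(Mul(5, G), -1) = Add(-1, Mul(5, G)))
Mul(Mul(Function('o')(-4), 0), Add(89, Function('H')(-4, -6))) = Mul(Mul(Add(-1, Mul(5, -4)), 0), Add(89, 5)) = Mul(Mul(Add(-1, -20), 0), 94) = Mul(Mul(-21, 0), 94) = Mul(0, 94) = 0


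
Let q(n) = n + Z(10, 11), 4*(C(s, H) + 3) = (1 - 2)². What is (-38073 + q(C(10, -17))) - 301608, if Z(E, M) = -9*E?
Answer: -1359095/4 ≈ -3.3977e+5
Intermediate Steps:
C(s, H) = -11/4 (C(s, H) = -3 + (1 - 2)²/4 = -3 + (¼)*(-1)² = -3 + (¼)*1 = -3 + ¼ = -11/4)
q(n) = -90 + n (q(n) = n - 9*10 = n - 90 = -90 + n)
(-38073 + q(C(10, -17))) - 301608 = (-38073 + (-90 - 11/4)) - 301608 = (-38073 - 371/4) - 301608 = -152663/4 - 301608 = -1359095/4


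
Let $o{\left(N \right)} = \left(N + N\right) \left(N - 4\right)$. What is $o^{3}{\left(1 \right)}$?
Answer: $-216$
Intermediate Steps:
$o{\left(N \right)} = 2 N \left(-4 + N\right)$
$o^{3}{\left(1 \right)} = \left(2 \cdot 1 \left(-4 + 1\right)\right)^{3} = \left(2 \cdot 1 \left(-3\right)\right)^{3} = \left(-6\right)^{3} = -216$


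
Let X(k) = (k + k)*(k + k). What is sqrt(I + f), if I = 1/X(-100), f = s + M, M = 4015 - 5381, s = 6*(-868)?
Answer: I*sqrt(262959999)/200 ≈ 81.08*I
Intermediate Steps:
s = -5208
X(k) = 4*k**2 (X(k) = (2*k)*(2*k) = 4*k**2)
M = -1366
f = -6574 (f = -5208 - 1366 = -6574)
I = 1/40000 (I = 1/(4*(-100)**2) = 1/(4*10000) = 1/40000 ≈ 2.5000e-5)
sqrt(I + f) = sqrt(1/40000 - 6574) = sqrt(-262959999/40000) = I*sqrt(262959999)/200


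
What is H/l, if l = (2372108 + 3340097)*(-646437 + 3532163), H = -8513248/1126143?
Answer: -4256624/9281590923404026845 ≈ -4.5861e-13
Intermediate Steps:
H = -8513248/1126143 (H = -8513248*1/1126143 = -8513248/1126143 ≈ -7.5597)
l = 16483858485830 (l = 5712205*2885726 = 16483858485830)
H/l = -8513248/1126143/16483858485830 = -8513248/1126143*1/16483858485830 = -4256624/9281590923404026845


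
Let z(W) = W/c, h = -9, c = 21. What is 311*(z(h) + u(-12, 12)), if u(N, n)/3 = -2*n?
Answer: -157677/7 ≈ -22525.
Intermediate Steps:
u(N, n) = -6*n (u(N, n) = 3*(-2*n) = -6*n)
z(W) = W/21
311*(z(h) + u(-12, 12)) = 311*((1/21)*(-9) - 6*12) = 311*(-3/7 - 72) = 311*(-507/7) = -157677/7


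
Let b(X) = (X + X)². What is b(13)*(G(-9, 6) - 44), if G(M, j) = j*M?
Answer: -66248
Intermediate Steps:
b(X) = 4*X² (b(X) = (2*X)² = 4*X²)
G(M, j) = M*j
b(13)*(G(-9, 6) - 44) = (4*13²)*(-9*6 - 44) = (4*169)*(-54 - 44) = 676*(-98) = -66248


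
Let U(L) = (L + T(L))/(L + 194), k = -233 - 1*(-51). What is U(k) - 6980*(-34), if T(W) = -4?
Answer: 474609/2 ≈ 2.3730e+5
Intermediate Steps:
k = -182 (k = -233 + 51 = -182)
U(L) = (-4 + L)/(194 + L) (U(L) = (L - 4)/(L + 194) = (-4 + L)/(194 + L))
U(k) - 6980*(-34) = (-4 - 182)/(194 - 182) - 6980*(-34) = -186/12 - 1*(-237320) = (1/12)*(-186) + 237320 = -31/2 + 237320 = 474609/2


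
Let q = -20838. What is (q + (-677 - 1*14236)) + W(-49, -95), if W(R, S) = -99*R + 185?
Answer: -30715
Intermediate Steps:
W(R, S) = 185 - 99*R
(q + (-677 - 1*14236)) + W(-49, -95) = (-20838 + (-677 - 1*14236)) + (185 - 99*(-49)) = (-20838 + (-677 - 14236)) + (185 + 4851) = (-20838 - 14913) + 5036 = -35751 + 5036 = -30715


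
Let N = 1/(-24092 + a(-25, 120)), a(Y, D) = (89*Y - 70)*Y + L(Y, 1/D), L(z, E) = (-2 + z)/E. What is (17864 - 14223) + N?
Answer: 109386564/30043 ≈ 3641.0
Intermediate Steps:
L(z, E) = (-2 + z)/E
a(Y, D) = D*(-2 + Y) + Y*(-70 + 89*Y) (a(Y, D) = (89*Y - 70)*Y + (-2 + Y)/(1/D) = (-70 + 89*Y)*Y + D*(-2 + Y) = Y*(-70 + 89*Y) + D*(-2 + Y) = D*(-2 + Y) + Y*(-70 + 89*Y))
N = 1/30043 (N = 1/(-24092 + (-70*(-25) + 89*(-25)² + 120*(-2 - 25))) = 1/(-24092 + (1750 + 89*625 + 120*(-27))) = 1/(-24092 + (1750 + 55625 - 3240)) = 1/(-24092 + 54135) = 1/30043 ≈ 3.3286e-5)
(17864 - 14223) + N = (17864 - 14223) + 1/30043 = 3641 + 1/30043 = 109386564/30043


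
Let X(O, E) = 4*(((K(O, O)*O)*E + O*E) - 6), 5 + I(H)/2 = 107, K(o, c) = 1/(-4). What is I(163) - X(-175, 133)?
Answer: 70053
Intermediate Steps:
K(o, c) = -¼
I(H) = 204 (I(H) = -10 + 2*107 = -10 + 214 = 204)
X(O, E) = -24 + 3*E*O (X(O, E) = 4*(((-O/4)*E + O*E) - 6) = 4*((-E*O/4 + E*O) - 6) = 4*(3*E*O/4 - 6) = 4*(-6 + 3*E*O/4) = -24 + 3*E*O)
I(163) - X(-175, 133) = 204 - (-24 + 3*133*(-175)) = 204 - (-24 - 69825) = 204 - 1*(-69849) = 204 + 69849 = 70053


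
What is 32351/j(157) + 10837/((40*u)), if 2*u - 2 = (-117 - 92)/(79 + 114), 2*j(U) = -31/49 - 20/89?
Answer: -991045322081/13236060 ≈ -74875.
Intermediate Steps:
j(U) = -3739/8722 (j(U) = (-31/49 - 20/89)/2 = (½)*(-3739/4361) = -3739/8722)
u = 177/386 (u = 1 + ((-117 - 92)/(79 + 114))/2 = 1 + (-209/193)/2 = 1 + (-209*1/193)/2 = 1 + (½)*(-209/193) = 1 - 209/386 = 177/386 ≈ 0.45855)
32351/j(157) + 10837/((40*u)) = 32351/(-3739/8722) + 10837/((40*(177/386))) = 32351*(-8722/3739) + 10837/(3540/193) = -282165422/3739 + 10837*(193/3540) = -282165422/3739 + 2091541/3540 = -991045322081/13236060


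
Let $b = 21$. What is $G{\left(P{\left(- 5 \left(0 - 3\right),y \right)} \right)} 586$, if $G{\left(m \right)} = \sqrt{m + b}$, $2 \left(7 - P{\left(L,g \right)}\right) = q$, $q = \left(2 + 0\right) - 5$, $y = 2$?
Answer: $293 \sqrt{118} \approx 3182.8$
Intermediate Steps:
$q = -3$ ($q = 2 - 5 = -3$)
$P{\left(L,g \right)} = \frac{17}{2}$ ($P{\left(L,g \right)} = 7 - - \frac{3}{2} = 7 + \frac{3}{2} = \frac{17}{2}$)
$G{\left(m \right)} = \sqrt{21 + m}$ ($G{\left(m \right)} = \sqrt{m + 21} = \sqrt{21 + m}$)
$G{\left(P{\left(- 5 \left(0 - 3\right),y \right)} \right)} 586 = \sqrt{21 + \frac{17}{2}} \cdot 586 = \sqrt{\frac{59}{2}} \cdot 586 = \frac{\sqrt{118}}{2} \cdot 586 = 293 \sqrt{118}$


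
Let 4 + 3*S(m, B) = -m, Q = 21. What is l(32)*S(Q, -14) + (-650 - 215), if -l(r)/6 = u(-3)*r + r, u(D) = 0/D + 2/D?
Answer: -995/3 ≈ -331.67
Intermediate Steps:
u(D) = 2/D (u(D) = 0 + 2/D = 2/D)
l(r) = -2*r (l(r) = -6*((2/(-3))*r + r) = -6*((2*(-⅓))*r + r) = -6*(-2*r/3 + r) = -2*r)
S(m, B) = -4/3 - m/3 (S(m, B) = -4/3 + (-m)/3 = -4/3 - m/3)
l(32)*S(Q, -14) + (-650 - 215) = (-2*32)*(-4/3 - ⅓*21) + (-650 - 215) = -64*(-4/3 - 7) - 865 = -64*(-25/3) - 865 = 1600/3 - 865 = -995/3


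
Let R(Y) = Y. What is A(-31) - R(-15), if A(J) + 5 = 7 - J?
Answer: 48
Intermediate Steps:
A(J) = 2 - J (A(J) = -5 + (7 - J) = 2 - J)
A(-31) - R(-15) = (2 - 1*(-31)) - 1*(-15) = (2 + 31) + 15 = 33 + 15 = 48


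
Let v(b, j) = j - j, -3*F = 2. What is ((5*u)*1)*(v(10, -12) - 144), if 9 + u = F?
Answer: 6960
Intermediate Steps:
F = -⅔ (F = -⅓*2 = -⅔ ≈ -0.66667)
u = -29/3 (u = -9 - ⅔ = -29/3 ≈ -9.6667)
v(b, j) = 0
((5*u)*1)*(v(10, -12) - 144) = ((5*(-29/3))*1)*(0 - 144) = -145/3*1*(-144) = -145/3*(-144) = 6960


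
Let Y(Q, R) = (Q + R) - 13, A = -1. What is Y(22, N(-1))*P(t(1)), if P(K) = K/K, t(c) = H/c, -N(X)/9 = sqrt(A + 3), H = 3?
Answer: 9 - 9*sqrt(2) ≈ -3.7279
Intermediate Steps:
N(X) = -9*sqrt(2) (N(X) = -9*sqrt(-1 + 3) = -9*sqrt(2))
Y(Q, R) = -13 + Q + R
t(c) = 3/c
P(K) = 1
Y(22, N(-1))*P(t(1)) = (-13 + 22 - 9*sqrt(2))*1 = (9 - 9*sqrt(2))*1 = 9 - 9*sqrt(2)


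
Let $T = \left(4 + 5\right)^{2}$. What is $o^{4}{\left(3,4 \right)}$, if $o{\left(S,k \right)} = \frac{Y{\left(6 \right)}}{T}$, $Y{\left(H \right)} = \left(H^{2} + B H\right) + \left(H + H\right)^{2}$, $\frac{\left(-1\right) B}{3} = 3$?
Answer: $\frac{38416}{6561} \approx 5.8552$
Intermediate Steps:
$B = -9$ ($B = \left(-3\right) 3 = -9$)
$Y{\left(H \right)} = - 9 H + 5 H^{2}$ ($Y{\left(H \right)} = \left(H^{2} - 9 H\right) + \left(H + H\right)^{2} = \left(H^{2} - 9 H\right) + \left(2 H\right)^{2} = \left(H^{2} - 9 H\right) + 4 H^{2} = - 9 H + 5 H^{2}$)
$T = 81$ ($T = 9^{2} = 81$)
$o{\left(S,k \right)} = \frac{14}{9}$ ($o{\left(S,k \right)} = \frac{6 \left(-9 + 5 \cdot 6\right)}{81} = 6 \left(-9 + 30\right) \frac{1}{81} = 6 \cdot 21 \cdot \frac{1}{81} = 126 \cdot \frac{1}{81} = \frac{14}{9}$)
$o^{4}{\left(3,4 \right)} = \left(\frac{14}{9}\right)^{4} = \frac{38416}{6561}$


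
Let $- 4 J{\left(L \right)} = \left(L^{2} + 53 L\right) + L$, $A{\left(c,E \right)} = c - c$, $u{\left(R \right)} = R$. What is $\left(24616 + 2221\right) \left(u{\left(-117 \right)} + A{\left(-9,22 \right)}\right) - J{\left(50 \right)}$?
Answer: $-3138629$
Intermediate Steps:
$A{\left(c,E \right)} = 0$
$J{\left(L \right)} = - \frac{27 L}{2} - \frac{L^{2}}{4}$ ($J{\left(L \right)} = - \frac{\left(L^{2} + 53 L\right) + L}{4} = - \frac{L^{2} + 54 L}{4} = - \frac{27 L}{2} - \frac{L^{2}}{4}$)
$\left(24616 + 2221\right) \left(u{\left(-117 \right)} + A{\left(-9,22 \right)}\right) - J{\left(50 \right)} = \left(24616 + 2221\right) \left(-117 + 0\right) - \left(- \frac{1}{4}\right) 50 \left(54 + 50\right) = 26837 \left(-117\right) - \left(- \frac{1}{4}\right) 50 \cdot 104 = -3139929 - -1300 = -3139929 + 1300 = -3138629$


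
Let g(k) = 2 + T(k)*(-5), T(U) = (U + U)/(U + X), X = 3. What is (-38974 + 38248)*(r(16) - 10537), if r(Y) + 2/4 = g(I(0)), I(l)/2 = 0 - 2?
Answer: 7677813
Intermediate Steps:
I(l) = -4 (I(l) = 2*(0 - 2) = 2*(-2) = -4)
T(U) = 2*U/(3 + U) (T(U) = (U + U)/(U + 3) = (2*U)/(3 + U) = 2*U/(3 + U))
g(k) = 2 - 10*k/(3 + k) (g(k) = 2 + (2*k/(3 + k))*(-5) = 2 - 10*k/(3 + k))
r(Y) = -77/2 (r(Y) = -1/2 + 2*(3 - 4*(-4))/(3 - 4) = -1/2 + 2*(3 + 16)/(-1) = -1/2 + 2*(-1)*19 = -1/2 - 38 = -77/2)
(-38974 + 38248)*(r(16) - 10537) = (-38974 + 38248)*(-77/2 - 10537) = -726*(-21151/2) = 7677813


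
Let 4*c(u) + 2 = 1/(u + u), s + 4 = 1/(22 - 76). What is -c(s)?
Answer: 461/868 ≈ 0.53111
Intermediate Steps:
s = -217/54 (s = -4 + 1/(22 - 76) = -4 + 1/(-54) = -4 - 1/54 = -217/54 ≈ -4.0185)
c(u) = -½ + 1/(8*u) (c(u) = -½ + 1/(4*(u + u)) = -½ + 1/(4*((2*u))) = -½ + (1/(2*u))/4 = -½ + 1/(8*u))
-c(s) = -(1 - 4*(-217/54))/(8*(-217/54)) = -(-54)*(1 + 434/27)/(8*217) = -(-54)*461/(8*217*27) = -1*(-461/868) = 461/868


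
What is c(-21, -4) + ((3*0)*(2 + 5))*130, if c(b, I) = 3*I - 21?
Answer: -33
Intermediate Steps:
c(b, I) = -21 + 3*I
c(-21, -4) + ((3*0)*(2 + 5))*130 = (-21 + 3*(-4)) + ((3*0)*(2 + 5))*130 = (-21 - 12) + (0*7)*130 = -33 + 0*130 = -33 + 0 = -33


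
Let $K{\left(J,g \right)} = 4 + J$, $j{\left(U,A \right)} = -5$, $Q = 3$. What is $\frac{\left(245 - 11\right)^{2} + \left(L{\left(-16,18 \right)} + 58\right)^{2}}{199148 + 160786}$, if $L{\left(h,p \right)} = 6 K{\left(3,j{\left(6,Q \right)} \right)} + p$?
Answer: $\frac{34340}{179967} \approx 0.19081$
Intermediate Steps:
$L{\left(h,p \right)} = 42 + p$ ($L{\left(h,p \right)} = 6 \left(4 + 3\right) + p = 6 \cdot 7 + p = 42 + p$)
$\frac{\left(245 - 11\right)^{2} + \left(L{\left(-16,18 \right)} + 58\right)^{2}}{199148 + 160786} = \frac{\left(245 - 11\right)^{2} + \left(\left(42 + 18\right) + 58\right)^{2}}{199148 + 160786} = \frac{234^{2} + \left(60 + 58\right)^{2}}{359934} = \left(54756 + 118^{2}\right) \frac{1}{359934} = \left(54756 + 13924\right) \frac{1}{359934} = 68680 \cdot \frac{1}{359934} = \frac{34340}{179967}$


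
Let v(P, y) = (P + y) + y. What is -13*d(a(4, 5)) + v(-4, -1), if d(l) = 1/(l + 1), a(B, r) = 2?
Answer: -31/3 ≈ -10.333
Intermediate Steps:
v(P, y) = P + 2*y
d(l) = 1/(1 + l)
-13*d(a(4, 5)) + v(-4, -1) = -13/(1 + 2) + (-4 + 2*(-1)) = -13/3 + (-4 - 2) = -13*⅓ - 6 = -13/3 - 6 = -31/3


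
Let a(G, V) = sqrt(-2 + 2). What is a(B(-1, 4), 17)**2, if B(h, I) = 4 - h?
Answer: 0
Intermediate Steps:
a(G, V) = 0 (a(G, V) = sqrt(0) = 0)
a(B(-1, 4), 17)**2 = 0**2 = 0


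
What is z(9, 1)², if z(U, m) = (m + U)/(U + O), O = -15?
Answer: 25/9 ≈ 2.7778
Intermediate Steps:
z(U, m) = (U + m)/(-15 + U) (z(U, m) = (m + U)/(U - 15) = (U + m)/(-15 + U))
z(9, 1)² = ((9 + 1)/(-15 + 9))² = (10/(-6))² = (-⅙*10)² = (-5/3)² = 25/9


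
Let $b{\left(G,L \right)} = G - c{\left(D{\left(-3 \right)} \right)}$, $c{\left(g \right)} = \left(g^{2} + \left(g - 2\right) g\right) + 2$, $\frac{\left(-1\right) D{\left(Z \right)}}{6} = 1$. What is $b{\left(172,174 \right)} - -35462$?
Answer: $35548$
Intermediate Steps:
$D{\left(Z \right)} = -6$ ($D{\left(Z \right)} = \left(-6\right) 1 = -6$)
$c{\left(g \right)} = 2 + g^{2} + g \left(-2 + g\right)$ ($c{\left(g \right)} = \left(g^{2} + \left(g - 2\right) g\right) + 2 = \left(g^{2} + \left(-2 + g\right) g\right) + 2 = \left(g^{2} + g \left(-2 + g\right)\right) + 2 = 2 + g^{2} + g \left(-2 + g\right)$)
$b{\left(G,L \right)} = -86 + G$ ($b{\left(G,L \right)} = G - \left(2 - -12 + 2 \left(-6\right)^{2}\right) = G - \left(2 + 12 + 2 \cdot 36\right) = G - \left(2 + 12 + 72\right) = G - 86 = -86 + G$)
$b{\left(172,174 \right)} - -35462 = \left(-86 + 172\right) - -35462 = 86 + 35462 = 35548$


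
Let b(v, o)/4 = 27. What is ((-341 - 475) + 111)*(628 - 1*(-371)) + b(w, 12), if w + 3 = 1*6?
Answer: -704187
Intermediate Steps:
w = 3 (w = -3 + 1*6 = -3 + 6 = 3)
b(v, o) = 108 (b(v, o) = 4*27 = 108)
((-341 - 475) + 111)*(628 - 1*(-371)) + b(w, 12) = ((-341 - 475) + 111)*(628 - 1*(-371)) + 108 = (-816 + 111)*(628 + 371) + 108 = -705*999 + 108 = -704295 + 108 = -704187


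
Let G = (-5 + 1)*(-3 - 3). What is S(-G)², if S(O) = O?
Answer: 576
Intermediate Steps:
G = 24 (G = -4*(-6) = 24)
S(-G)² = (-1*24)² = (-24)² = 576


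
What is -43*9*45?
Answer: -17415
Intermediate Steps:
-43*9*45 = -387*45 = -17415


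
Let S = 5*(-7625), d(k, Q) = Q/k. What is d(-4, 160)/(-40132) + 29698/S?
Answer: -297578784/382508125 ≈ -0.77797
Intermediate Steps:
S = -38125
d(-4, 160)/(-40132) + 29698/S = (160/(-4))/(-40132) + 29698/(-38125) = (160*(-1/4))*(-1/40132) + 29698*(-1/38125) = -40*(-1/40132) - 29698/38125 = 10/10033 - 29698/38125 = -297578784/382508125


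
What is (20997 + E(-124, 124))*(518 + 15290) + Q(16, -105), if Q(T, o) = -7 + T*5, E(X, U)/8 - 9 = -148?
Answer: 314342153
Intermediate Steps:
E(X, U) = -1112 (E(X, U) = 72 + 8*(-148) = 72 - 1184 = -1112)
Q(T, o) = -7 + 5*T
(20997 + E(-124, 124))*(518 + 15290) + Q(16, -105) = (20997 - 1112)*(518 + 15290) + (-7 + 5*16) = 19885*15808 + (-7 + 80) = 314342080 + 73 = 314342153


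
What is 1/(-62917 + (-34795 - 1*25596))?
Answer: -1/123308 ≈ -8.1098e-6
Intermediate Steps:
1/(-62917 + (-34795 - 1*25596)) = 1/(-62917 + (-34795 - 25596)) = 1/(-62917 - 60391) = 1/(-123308) = -1/123308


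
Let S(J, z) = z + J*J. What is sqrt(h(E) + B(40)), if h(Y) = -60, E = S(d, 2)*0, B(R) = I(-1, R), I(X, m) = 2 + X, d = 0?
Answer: I*sqrt(59) ≈ 7.6811*I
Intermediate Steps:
S(J, z) = z + J**2
B(R) = 1 (B(R) = 2 - 1 = 1)
E = 0 (E = (2 + 0**2)*0 = (2 + 0)*0 = 2*0 = 0)
sqrt(h(E) + B(40)) = sqrt(-60 + 1) = sqrt(-59) = I*sqrt(59)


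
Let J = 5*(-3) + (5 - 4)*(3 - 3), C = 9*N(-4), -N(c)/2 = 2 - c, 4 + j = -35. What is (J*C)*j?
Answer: -63180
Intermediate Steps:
j = -39 (j = -4 - 35 = -39)
N(c) = -4 + 2*c (N(c) = -2*(2 - c) = -4 + 2*c)
C = -108 (C = 9*(-4 + 2*(-4)) = 9*(-4 - 8) = 9*(-12) = -108)
J = -15 (J = -15 + 1*0 = -15 + 0 = -15)
(J*C)*j = -15*(-108)*(-39) = 1620*(-39) = -63180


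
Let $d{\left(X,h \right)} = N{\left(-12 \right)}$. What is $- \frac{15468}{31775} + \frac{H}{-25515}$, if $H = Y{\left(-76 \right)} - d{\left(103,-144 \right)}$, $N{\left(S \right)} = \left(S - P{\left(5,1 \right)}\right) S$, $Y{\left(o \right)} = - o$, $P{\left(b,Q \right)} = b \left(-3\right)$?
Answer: $- \frac{11377852}{23163975} \approx -0.49119$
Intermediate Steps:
$P{\left(b,Q \right)} = - 3 b$
$N{\left(S \right)} = S \left(15 + S\right)$ ($N{\left(S \right)} = \left(S - \left(-3\right) 5\right) S = \left(S - -15\right) S = \left(S + 15\right) S = \left(15 + S\right) S = S \left(15 + S\right)$)
$d{\left(X,h \right)} = -36$ ($d{\left(X,h \right)} = - 12 \left(15 - 12\right) = \left(-12\right) 3 = -36$)
$H = 112$ ($H = \left(-1\right) \left(-76\right) - -36 = 76 + 36 = 112$)
$- \frac{15468}{31775} + \frac{H}{-25515} = - \frac{15468}{31775} + \frac{112}{-25515} = \left(-15468\right) \frac{1}{31775} + 112 \left(- \frac{1}{25515}\right) = - \frac{15468}{31775} - \frac{16}{3645} = - \frac{11377852}{23163975}$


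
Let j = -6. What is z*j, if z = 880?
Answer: -5280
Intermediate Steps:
z*j = 880*(-6) = -5280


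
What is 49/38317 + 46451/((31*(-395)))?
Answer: -1779262962/469191665 ≈ -3.7922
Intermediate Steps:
49/38317 + 46451/((31*(-395))) = 49*(1/38317) + 46451/(-12245) = 49/38317 + 46451*(-1/12245) = 49/38317 - 46451/12245 = -1779262962/469191665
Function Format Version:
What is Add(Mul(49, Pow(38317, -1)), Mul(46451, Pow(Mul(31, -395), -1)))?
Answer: Rational(-1779262962, 469191665) ≈ -3.7922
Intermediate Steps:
Add(Mul(49, Pow(38317, -1)), Mul(46451, Pow(Mul(31, -395), -1))) = Add(Mul(49, Rational(1, 38317)), Mul(46451, Pow(-12245, -1))) = Add(Rational(49, 38317), Mul(46451, Rational(-1, 12245))) = Add(Rational(49, 38317), Rational(-46451, 12245)) = Rational(-1779262962, 469191665)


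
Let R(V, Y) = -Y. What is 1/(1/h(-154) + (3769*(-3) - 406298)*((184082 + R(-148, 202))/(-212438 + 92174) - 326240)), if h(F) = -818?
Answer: 12296994/1675343614854110417 ≈ 7.3400e-12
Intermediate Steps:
1/(1/h(-154) + (3769*(-3) - 406298)*((184082 + R(-148, 202))/(-212438 + 92174) - 326240)) = 1/(1/(-818) + (3769*(-3) - 406298)*((184082 - 1*202)/(-212438 + 92174) - 326240)) = 1/(-1/818 + (-11307 - 406298)*((184082 - 202)/(-120264) - 326240)) = 1/(-1/818 - 417605*(183880*(-1/120264) - 326240)) = 1/(-1/818 - 417605*(-22985/15033 - 326240)) = 1/(-1/818 - 417605*(-4904388905/15033)) = 1/(-1/818 + 2048097328672525/15033) = 1/(1675343614854110417/12296994) = 12296994/1675343614854110417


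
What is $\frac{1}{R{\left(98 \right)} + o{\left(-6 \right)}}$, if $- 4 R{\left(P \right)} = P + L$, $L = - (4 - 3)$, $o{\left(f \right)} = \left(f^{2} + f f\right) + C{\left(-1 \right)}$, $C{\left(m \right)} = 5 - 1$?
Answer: $\frac{4}{207} \approx 0.019324$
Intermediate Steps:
$C{\left(m \right)} = 4$
$o{\left(f \right)} = 4 + 2 f^{2}$ ($o{\left(f \right)} = \left(f^{2} + f f\right) + 4 = \left(f^{2} + f^{2}\right) + 4 = 2 f^{2} + 4 = 4 + 2 f^{2}$)
$L = -1$ ($L = \left(-1\right) 1 = -1$)
$R{\left(P \right)} = \frac{1}{4} - \frac{P}{4}$ ($R{\left(P \right)} = - \frac{P - 1}{4} = - \frac{-1 + P}{4} = \frac{1}{4} - \frac{P}{4}$)
$\frac{1}{R{\left(98 \right)} + o{\left(-6 \right)}} = \frac{1}{\left(\frac{1}{4} - \frac{49}{2}\right) + \left(4 + 2 \left(-6\right)^{2}\right)} = \frac{1}{\left(\frac{1}{4} - \frac{49}{2}\right) + \left(4 + 2 \cdot 36\right)} = \frac{1}{- \frac{97}{4} + \left(4 + 72\right)} = \frac{1}{- \frac{97}{4} + 76} = \frac{1}{\frac{207}{4}} = \frac{4}{207}$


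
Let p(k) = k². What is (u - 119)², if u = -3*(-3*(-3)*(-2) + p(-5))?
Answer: 19600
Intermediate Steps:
u = -21 (u = -3*(-3*(-3)*(-2) + (-5)²) = -3*(9*(-2) + 25) = -3*(-18 + 25) = -3*7 = -21)
(u - 119)² = (-21 - 119)² = (-140)² = 19600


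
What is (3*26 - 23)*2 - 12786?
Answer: -12676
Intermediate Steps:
(3*26 - 23)*2 - 12786 = (78 - 23)*2 - 12786 = 55*2 - 12786 = 110 - 12786 = -12676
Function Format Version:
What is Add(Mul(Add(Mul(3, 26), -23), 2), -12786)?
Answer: -12676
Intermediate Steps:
Add(Mul(Add(Mul(3, 26), -23), 2), -12786) = Add(Mul(Add(78, -23), 2), -12786) = Add(Mul(55, 2), -12786) = Add(110, -12786) = -12676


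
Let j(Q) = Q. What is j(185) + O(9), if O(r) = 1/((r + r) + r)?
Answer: 4996/27 ≈ 185.04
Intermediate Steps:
O(r) = 1/(3*r) (O(r) = 1/(2*r + r) = 1/(3*r))
j(185) + O(9) = 185 + (⅓)/9 = 185 + (⅓)*(⅑) = 185 + 1/27 = 4996/27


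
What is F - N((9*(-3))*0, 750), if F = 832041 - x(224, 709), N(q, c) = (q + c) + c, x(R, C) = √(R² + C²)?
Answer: 830541 - 17*√1913 ≈ 8.2980e+5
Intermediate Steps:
x(R, C) = √(C² + R²)
N(q, c) = q + 2*c (N(q, c) = (c + q) + c = q + 2*c)
F = 832041 - 17*√1913 (F = 832041 - √(709² + 224²) = 832041 - √(502681 + 50176) = 832041 - √552857 = 832041 - 17*√1913 ≈ 8.3130e+5)
F - N((9*(-3))*0, 750) = (832041 - 17*√1913) - ((9*(-3))*0 + 2*750) = (832041 - 17*√1913) - (-27*0 + 1500) = (832041 - 17*√1913) - (0 + 1500) = (832041 - 17*√1913) - 1*1500 = (832041 - 17*√1913) - 1500 = 830541 - 17*√1913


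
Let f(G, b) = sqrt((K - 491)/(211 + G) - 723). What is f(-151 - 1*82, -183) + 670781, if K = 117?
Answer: 670781 + I*sqrt(706) ≈ 6.7078e+5 + 26.571*I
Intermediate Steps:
f(G, b) = sqrt(-723 - 374/(211 + G)) (f(G, b) = sqrt((117 - 491)/(211 + G) - 723) = sqrt(-374/(211 + G) - 723) = sqrt(-723 - 374/(211 + G)))
f(-151 - 1*82, -183) + 670781 = sqrt((-152927 - 723*(-151 - 1*82))/(211 + (-151 - 1*82))) + 670781 = sqrt((-152927 - 723*(-151 - 82))/(211 + (-151 - 82))) + 670781 = sqrt((-152927 - 723*(-233))/(211 - 233)) + 670781 = sqrt((-152927 + 168459)/(-22)) + 670781 = sqrt(-1/22*15532) + 670781 = sqrt(-706) + 670781 = I*sqrt(706) + 670781 = 670781 + I*sqrt(706)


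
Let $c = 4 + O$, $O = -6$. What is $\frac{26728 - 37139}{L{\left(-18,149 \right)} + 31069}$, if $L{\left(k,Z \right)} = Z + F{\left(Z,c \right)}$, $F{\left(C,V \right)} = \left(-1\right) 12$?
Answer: $- \frac{10411}{31206} \approx -0.33362$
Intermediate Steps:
$c = -2$ ($c = 4 - 6 = -2$)
$F{\left(C,V \right)} = -12$
$L{\left(k,Z \right)} = -12 + Z$ ($L{\left(k,Z \right)} = Z - 12 = -12 + Z$)
$\frac{26728 - 37139}{L{\left(-18,149 \right)} + 31069} = \frac{26728 - 37139}{\left(-12 + 149\right) + 31069} = - \frac{10411}{137 + 31069} = - \frac{10411}{31206}$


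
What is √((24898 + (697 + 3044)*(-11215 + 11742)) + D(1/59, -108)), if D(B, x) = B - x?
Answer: 6*√193051717/59 ≈ 1413.0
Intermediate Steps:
√((24898 + (697 + 3044)*(-11215 + 11742)) + D(1/59, -108)) = √((24898 + (697 + 3044)*(-11215 + 11742)) + (1/59 - 1*(-108))) = √((24898 + 3741*527) + (1/59 + 108)) = √((24898 + 1971507) + 6373/59) = √(1996405 + 6373/59) = √(117794268/59) = 6*√193051717/59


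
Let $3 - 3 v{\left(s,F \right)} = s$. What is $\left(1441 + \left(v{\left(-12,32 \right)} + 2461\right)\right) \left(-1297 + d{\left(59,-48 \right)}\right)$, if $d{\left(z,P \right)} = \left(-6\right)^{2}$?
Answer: $-4926727$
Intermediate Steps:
$v{\left(s,F \right)} = 1 - \frac{s}{3}$
$d{\left(z,P \right)} = 36$
$\left(1441 + \left(v{\left(-12,32 \right)} + 2461\right)\right) \left(-1297 + d{\left(59,-48 \right)}\right) = \left(1441 + \left(\left(1 - -4\right) + 2461\right)\right) \left(-1297 + 36\right) = \left(1441 + \left(\left(1 + 4\right) + 2461\right)\right) \left(-1261\right) = \left(1441 + \left(5 + 2461\right)\right) \left(-1261\right) = \left(1441 + 2466\right) \left(-1261\right) = 3907 \left(-1261\right) = -4926727$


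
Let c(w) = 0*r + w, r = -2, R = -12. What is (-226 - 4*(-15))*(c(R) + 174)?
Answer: -26892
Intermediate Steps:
c(w) = w (c(w) = 0*(-2) + w = 0 + w = w)
(-226 - 4*(-15))*(c(R) + 174) = (-226 - 4*(-15))*(-12 + 174) = (-226 + 60)*162 = -166*162 = -26892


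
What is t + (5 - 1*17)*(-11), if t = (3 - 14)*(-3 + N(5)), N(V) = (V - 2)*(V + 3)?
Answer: -99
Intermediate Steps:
N(V) = (-2 + V)*(3 + V)
t = -231 (t = (3 - 14)*(-3 + (-6 + 5 + 5**2)) = -11*(-3 + (-6 + 5 + 25)) = -11*(-3 + 24) = -11*21 = -231)
t + (5 - 1*17)*(-11) = -231 + (5 - 1*17)*(-11) = -231 + (5 - 17)*(-11) = -231 - 12*(-11) = -231 + 132 = -99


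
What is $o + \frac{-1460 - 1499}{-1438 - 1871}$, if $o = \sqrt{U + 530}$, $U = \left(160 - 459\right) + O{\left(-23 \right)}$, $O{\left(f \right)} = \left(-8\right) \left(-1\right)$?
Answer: $\frac{2959}{3309} + \sqrt{239} \approx 16.354$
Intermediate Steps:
$O{\left(f \right)} = 8$
$U = -291$ ($U = \left(160 - 459\right) + 8 = -299 + 8 = -291$)
$o = \sqrt{239}$ ($o = \sqrt{-291 + 530} = \sqrt{239} \approx 15.46$)
$o + \frac{-1460 - 1499}{-1438 - 1871} = \sqrt{239} + \frac{-1460 - 1499}{-1438 - 1871} = \sqrt{239} - \frac{2959}{-3309} = \sqrt{239} - - \frac{2959}{3309} = \sqrt{239} + \frac{2959}{3309} = \frac{2959}{3309} + \sqrt{239}$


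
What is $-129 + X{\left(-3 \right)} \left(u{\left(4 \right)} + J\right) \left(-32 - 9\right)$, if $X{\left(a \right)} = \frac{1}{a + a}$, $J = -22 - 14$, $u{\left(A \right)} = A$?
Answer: $- \frac{1043}{3} \approx -347.67$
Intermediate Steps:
$J = -36$
$X{\left(a \right)} = \frac{1}{2 a}$
$-129 + X{\left(-3 \right)} \left(u{\left(4 \right)} + J\right) \left(-32 - 9\right) = -129 + \frac{1}{2 \left(-3\right)} \left(4 - 36\right) \left(-32 - 9\right) = -129 + \frac{1}{2} \left(- \frac{1}{3}\right) \left(\left(-32\right) \left(-41\right)\right) = -129 - \frac{656}{3} = - \frac{1043}{3}$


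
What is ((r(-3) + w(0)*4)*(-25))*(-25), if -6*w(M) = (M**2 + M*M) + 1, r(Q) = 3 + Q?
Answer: -1250/3 ≈ -416.67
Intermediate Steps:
w(M) = -1/6 - M**2/3 (w(M) = -((M**2 + M*M) + 1)/6 = -((M**2 + M**2) + 1)/6 = -(2*M**2 + 1)/6 = -(1 + 2*M**2)/6 = -1/6 - M**2/3)
((r(-3) + w(0)*4)*(-25))*(-25) = (((3 - 3) + (-1/6 - 1/3*0**2)*4)*(-25))*(-25) = ((0 + (-1/6 - 1/3*0)*4)*(-25))*(-25) = ((0 + (-1/6 + 0)*4)*(-25))*(-25) = ((0 - 1/6*4)*(-25))*(-25) = ((0 - 2/3)*(-25))*(-25) = -2/3*(-25)*(-25) = (50/3)*(-25) = -1250/3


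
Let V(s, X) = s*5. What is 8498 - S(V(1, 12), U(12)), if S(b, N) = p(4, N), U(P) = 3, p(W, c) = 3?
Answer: 8495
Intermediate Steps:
V(s, X) = 5*s
S(b, N) = 3
8498 - S(V(1, 12), U(12)) = 8498 - 1*3 = 8498 - 3 = 8495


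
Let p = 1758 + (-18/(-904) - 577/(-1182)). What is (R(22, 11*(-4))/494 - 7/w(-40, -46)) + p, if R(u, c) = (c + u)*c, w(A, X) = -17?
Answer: 1975155942947/1121687268 ≈ 1760.9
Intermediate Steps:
R(u, c) = c*(c + u)
p = 469753777/267132 (p = 1758 + (-18*(-1/904) - 577*(-1/1182)) = 1758 + (9/452 + 577/1182) = 1758 + 135721/267132 = 469753777/267132 ≈ 1758.5)
(R(22, 11*(-4))/494 - 7/w(-40, -46)) + p = (((11*(-4))*(11*(-4) + 22))/494 - 7/(-17)) + 469753777/267132 = (-44*(-44 + 22)*(1/494) - 7*(-1/17)) + 469753777/267132 = (-44*(-22)*(1/494) + 7/17) + 469753777/267132 = (968*(1/494) + 7/17) + 469753777/267132 = (484/247 + 7/17) + 469753777/267132 = 9957/4199 + 469753777/267132 = 1975155942947/1121687268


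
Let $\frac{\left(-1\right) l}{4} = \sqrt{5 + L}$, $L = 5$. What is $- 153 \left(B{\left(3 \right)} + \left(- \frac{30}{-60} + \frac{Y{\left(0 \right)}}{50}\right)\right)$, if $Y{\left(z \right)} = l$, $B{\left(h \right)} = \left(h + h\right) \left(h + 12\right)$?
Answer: $- \frac{27693}{2} + \frac{306 \sqrt{10}}{25} \approx -13808.0$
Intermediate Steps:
$B{\left(h \right)} = 2 h \left(12 + h\right)$
$l = - 4 \sqrt{10}$ ($l = - 4 \sqrt{5 + 5} = - 4 \sqrt{10} \approx -12.649$)
$Y{\left(z \right)} = - 4 \sqrt{10}$
$- 153 \left(B{\left(3 \right)} + \left(- \frac{30}{-60} + \frac{Y{\left(0 \right)}}{50}\right)\right) = - 153 \left(2 \cdot 3 \left(12 + 3\right) + \left(- \frac{30}{-60} + \frac{\left(-4\right) \sqrt{10}}{50}\right)\right) = - 153 \left(2 \cdot 3 \cdot 15 + \left(\left(-30\right) \left(- \frac{1}{60}\right) + - 4 \sqrt{10} \cdot \frac{1}{50}\right)\right) = - 153 \left(90 + \left(\frac{1}{2} - \frac{2 \sqrt{10}}{25}\right)\right) = - 153 \left(\frac{181}{2} - \frac{2 \sqrt{10}}{25}\right) = - \frac{27693}{2} + \frac{306 \sqrt{10}}{25}$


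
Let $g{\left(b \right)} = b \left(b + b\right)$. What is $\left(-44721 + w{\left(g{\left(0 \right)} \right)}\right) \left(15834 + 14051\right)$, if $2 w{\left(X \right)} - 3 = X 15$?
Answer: $- \frac{2672884515}{2} \approx -1.3364 \cdot 10^{9}$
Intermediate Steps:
$g{\left(b \right)} = 2 b^{2}$ ($g{\left(b \right)} = b 2 b = 2 b^{2}$)
$w{\left(X \right)} = \frac{3}{2} + \frac{15 X}{2}$ ($w{\left(X \right)} = \frac{3}{2} + \frac{X 15}{2} = \frac{3}{2} + \frac{15 X}{2}$)
$\left(-44721 + w{\left(g{\left(0 \right)} \right)}\right) \left(15834 + 14051\right) = \left(-44721 + \left(\frac{3}{2} + \frac{15 \cdot 2 \cdot 0^{2}}{2}\right)\right) \left(15834 + 14051\right) = \left(-44721 + \left(\frac{3}{2} + \frac{15 \cdot 2 \cdot 0}{2}\right)\right) 29885 = \left(-44721 + \left(\frac{3}{2} + \frac{15}{2} \cdot 0\right)\right) 29885 = \left(-44721 + \left(\frac{3}{2} + 0\right)\right) 29885 = \left(-44721 + \frac{3}{2}\right) 29885 = \left(- \frac{89439}{2}\right) 29885 = - \frac{2672884515}{2}$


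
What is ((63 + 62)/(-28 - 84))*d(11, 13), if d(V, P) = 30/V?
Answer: -1875/616 ≈ -3.0438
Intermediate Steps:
((63 + 62)/(-28 - 84))*d(11, 13) = ((63 + 62)/(-28 - 84))*(30/11) = (125/(-112))*(30*(1/11)) = (125*(-1/112))*(30/11) = -125/112*30/11 = -1875/616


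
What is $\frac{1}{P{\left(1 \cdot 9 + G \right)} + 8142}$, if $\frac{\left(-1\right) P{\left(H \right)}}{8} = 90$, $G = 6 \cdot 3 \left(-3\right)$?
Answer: $\frac{1}{7422} \approx 0.00013473$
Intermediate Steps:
$G = -54$ ($G = 18 \left(-3\right) = -54$)
$P{\left(H \right)} = -720$ ($P{\left(H \right)} = \left(-8\right) 90 = -720$)
$\frac{1}{P{\left(1 \cdot 9 + G \right)} + 8142} = \frac{1}{-720 + 8142} = \frac{1}{7422}$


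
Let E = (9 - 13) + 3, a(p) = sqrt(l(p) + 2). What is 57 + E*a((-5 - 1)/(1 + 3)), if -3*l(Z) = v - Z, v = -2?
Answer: 57 - sqrt(78)/6 ≈ 55.528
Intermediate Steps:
l(Z) = 2/3 + Z/3 (l(Z) = -(-2 - Z)/3 = 2/3 + Z/3)
a(p) = sqrt(8/3 + p/3) (a(p) = sqrt((2/3 + p/3) + 2) = sqrt(8/3 + p/3))
E = -1 (E = -4 + 3 = -1)
57 + E*a((-5 - 1)/(1 + 3)) = 57 - sqrt(24 + 3*((-5 - 1)/(1 + 3)))/3 = 57 - sqrt(24 + 3*(-6/4))/3 = 57 - sqrt(24 + 3*(-6*1/4))/3 = 57 - sqrt(24 + 3*(-3/2))/3 = 57 - sqrt(24 - 9/2)/3 = 57 - sqrt(39/2)/3 = 57 - sqrt(78)/2/3 = 57 - sqrt(78)/6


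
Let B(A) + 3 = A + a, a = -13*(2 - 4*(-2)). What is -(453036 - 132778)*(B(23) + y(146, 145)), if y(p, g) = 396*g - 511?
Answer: -18190334142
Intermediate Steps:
a = -130 (a = -13*(2 + 8) = -13*10 = -130)
y(p, g) = -511 + 396*g
B(A) = -133 + A (B(A) = -3 + (A - 130) = -3 + (-130 + A) = -133 + A)
-(453036 - 132778)*(B(23) + y(146, 145)) = -(453036 - 132778)*((-133 + 23) + (-511 + 396*145)) = -320258*(-110 + (-511 + 57420)) = -320258*(-110 + 56909) = -320258*56799 = -1*18190334142 = -18190334142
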